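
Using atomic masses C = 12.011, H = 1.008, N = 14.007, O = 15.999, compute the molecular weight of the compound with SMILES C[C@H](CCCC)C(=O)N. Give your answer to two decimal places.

Molecular formula: C7H15NO.
M = 7×12.011 + 15×1.008 + 1×14.007 + 1×15.999 = 129.20 g/mol.

129.20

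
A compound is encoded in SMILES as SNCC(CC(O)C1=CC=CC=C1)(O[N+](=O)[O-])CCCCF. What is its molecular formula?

C14H21FN2O4S

Heavy atoms from the SMILES: 14 C, 1 F, 2 N, 4 O, 1 S.
Implicit hydrogens by atom environment:
  6 × C: 2 H each → 12
  5 × C (aromatic): 1 H each → 5
  2 × O: no H
  1 × C: 1 H
  1 × C: no H
  1 × C (aromatic): no H
  1 × F: no H
  1 × N: 1 H
  1 × N (charge +1): no H
  1 × O: 1 H
  1 × O (charge -1): no H
  1 × S: 1 H
  Total hydrogens = 21.
Molecular formula: C14H21FN2O4S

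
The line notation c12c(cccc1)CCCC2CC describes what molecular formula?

C12H16

Heavy atoms from the SMILES: 12 C.
Implicit hydrogens by atom environment:
  4 × C: 2 H each → 8
  4 × C (aromatic): 1 H each → 4
  2 × C (aromatic): no H
  1 × C: 3 H
  1 × C: 1 H
  Total hydrogens = 16.
Molecular formula: C12H16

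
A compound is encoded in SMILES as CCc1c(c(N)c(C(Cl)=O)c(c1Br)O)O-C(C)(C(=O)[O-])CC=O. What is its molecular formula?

C14H14BrClNO6-

Heavy atoms from the SMILES: 1 Br, 14 C, 1 Cl, 1 N, 6 O.
Implicit hydrogens by atom environment:
  6 × C (aromatic): no H
  4 × O: no H
  3 × C: no H
  2 × C: 3 H each → 6
  2 × C: 2 H each → 4
  1 × Br: no H
  1 × C: 1 H
  1 × Cl: no H
  1 × N: 2 H
  1 × O: 1 H
  1 × O (charge -1): no H
  Total hydrogens = 14.
Net charge -1.
Molecular formula: C14H14BrClNO6-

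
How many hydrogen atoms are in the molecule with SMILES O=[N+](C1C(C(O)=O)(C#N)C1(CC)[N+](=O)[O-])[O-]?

Hydrogens are implicit in SMILES; fill each atom to its normal valence:
  4 × C: no H
  3 × O: no H
  2 × N (charge +1): no H
  2 × O (charge -1): no H
  1 × C: 3 H
  1 × C: 2 H
  1 × C: 1 H
  1 × N: no H
  1 × O: 1 H
  Total hydrogens = 7.

7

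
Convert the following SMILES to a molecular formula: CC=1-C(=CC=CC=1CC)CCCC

C13H20

Heavy atoms from the SMILES: 13 C.
Implicit hydrogens by atom environment:
  4 × C: 2 H each → 8
  3 × C: 3 H each → 9
  3 × C (aromatic): 1 H each → 3
  3 × C (aromatic): no H
  Total hydrogens = 20.
Molecular formula: C13H20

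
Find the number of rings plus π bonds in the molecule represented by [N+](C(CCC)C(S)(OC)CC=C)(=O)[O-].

2

Molecular formula from the SMILES: C9H17NO3S.
DoU = (2C + 2 + N − H − X)/2 = (2·9 + 2 + 1 − 17 − 0)/2 = 4/2 = 2.
(Structurally: 0 ring(s) + 2 π bond(s) = 2.)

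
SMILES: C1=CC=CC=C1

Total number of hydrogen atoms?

6

Hydrogens are implicit in SMILES; fill each atom to its normal valence:
  6 × C (aromatic): 1 H each → 6
  Total hydrogens = 6.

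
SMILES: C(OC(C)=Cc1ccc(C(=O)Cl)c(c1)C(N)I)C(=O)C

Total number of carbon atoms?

14

The symbol for carbon appears 14 times in the SMILES. Lowercase c denotes aromatic carbon and counts toward C.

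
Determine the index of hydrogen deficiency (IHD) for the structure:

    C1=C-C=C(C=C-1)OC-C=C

5

Molecular formula from the SMILES: C9H10O.
DoU = (2C + 2 + N − H − X)/2 = (2·9 + 2 + 0 − 10 − 0)/2 = 10/2 = 5.
(Structurally: 1 ring(s) + 4 π bond(s) = 5.)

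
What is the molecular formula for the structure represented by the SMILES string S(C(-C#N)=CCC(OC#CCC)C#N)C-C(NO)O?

Heavy atoms from the SMILES: 12 C, 3 N, 3 O, 1 S.
Implicit hydrogens by atom environment:
  5 × C: no H
  3 × C: 2 H each → 6
  3 × C: 1 H each → 3
  2 × N: no H
  2 × O: 1 H each → 2
  1 × C: 3 H
  1 × N: 1 H
  1 × O: no H
  1 × S: no H
  Total hydrogens = 15.
Molecular formula: C12H15N3O3S

C12H15N3O3S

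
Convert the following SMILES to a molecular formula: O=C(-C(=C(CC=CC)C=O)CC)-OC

Heavy atoms from the SMILES: 11 C, 3 O.
Implicit hydrogens by atom environment:
  3 × C: 3 H each → 9
  3 × C: 1 H each → 3
  3 × C: no H
  3 × O: no H
  2 × C: 2 H each → 4
  Total hydrogens = 16.
Molecular formula: C11H16O3

C11H16O3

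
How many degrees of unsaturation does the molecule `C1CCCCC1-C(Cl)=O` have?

2

Molecular formula from the SMILES: C7H11ClO.
DoU = (2C + 2 + N − H − X)/2 = (2·7 + 2 + 0 − 11 − 1)/2 = 4/2 = 2.
(Structurally: 1 ring(s) + 1 π bond(s) = 2.)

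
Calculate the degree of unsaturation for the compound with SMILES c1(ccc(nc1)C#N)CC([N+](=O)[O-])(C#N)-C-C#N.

Molecular formula from the SMILES: C11H7N5O2.
DoU = (2C + 2 + N − H − X)/2 = (2·11 + 2 + 5 − 7 − 0)/2 = 22/2 = 11.
(Structurally: 1 ring(s) + 10 π bond(s) = 11.)

11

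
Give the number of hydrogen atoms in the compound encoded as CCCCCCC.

Hydrogens are implicit in SMILES; fill each atom to its normal valence:
  5 × C: 2 H each → 10
  2 × C: 3 H each → 6
  Total hydrogens = 16.

16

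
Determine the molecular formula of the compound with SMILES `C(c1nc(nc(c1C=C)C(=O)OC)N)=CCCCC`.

Heavy atoms from the SMILES: 14 C, 3 N, 2 O.
Implicit hydrogens by atom environment:
  4 × C: 2 H each → 8
  4 × C (aromatic): no H
  3 × C: 1 H each → 3
  2 × C: 3 H each → 6
  2 × N (aromatic): no H
  2 × O: no H
  1 × C: no H
  1 × N: 2 H
  Total hydrogens = 19.
Molecular formula: C14H19N3O2

C14H19N3O2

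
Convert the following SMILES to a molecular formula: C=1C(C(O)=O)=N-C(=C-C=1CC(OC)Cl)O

Heavy atoms from the SMILES: 9 C, 1 Cl, 1 N, 4 O.
Implicit hydrogens by atom environment:
  3 × C (aromatic): no H
  2 × C (aromatic): 1 H each → 2
  2 × O: 1 H each → 2
  2 × O: no H
  1 × C: 3 H
  1 × C: 2 H
  1 × C: 1 H
  1 × C: no H
  1 × Cl: no H
  1 × N (aromatic): no H
  Total hydrogens = 10.
Molecular formula: C9H10ClNO4

C9H10ClNO4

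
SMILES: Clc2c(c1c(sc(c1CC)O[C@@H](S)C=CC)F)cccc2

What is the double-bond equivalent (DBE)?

Molecular formula from the SMILES: C16H16ClFOS2.
DoU = (2C + 2 + N − H − X)/2 = (2·16 + 2 + 0 − 16 − 2)/2 = 16/2 = 8.
(Structurally: 2 ring(s) + 6 π bond(s) = 8.)

8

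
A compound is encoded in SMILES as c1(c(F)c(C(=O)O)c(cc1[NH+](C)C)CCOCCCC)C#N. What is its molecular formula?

C16H22FN2O3+

Heavy atoms from the SMILES: 16 C, 1 F, 2 N, 3 O.
Implicit hydrogens by atom environment:
  5 × C: 2 H each → 10
  5 × C (aromatic): no H
  3 × C: 3 H each → 9
  2 × C: no H
  2 × O: no H
  1 × C (aromatic): 1 H
  1 × F: no H
  1 × N (charge +1): 1 H
  1 × N: no H
  1 × O: 1 H
  Total hydrogens = 22.
Net charge +1.
Molecular formula: C16H22FN2O3+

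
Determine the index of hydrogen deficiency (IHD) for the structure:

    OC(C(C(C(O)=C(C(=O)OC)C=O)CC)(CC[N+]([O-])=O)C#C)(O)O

Molecular formula from the SMILES: C14H19NO9.
DoU = (2C + 2 + N − H − X)/2 = (2·14 + 2 + 1 − 19 − 0)/2 = 12/2 = 6.
(Structurally: 0 ring(s) + 6 π bond(s) = 6.)

6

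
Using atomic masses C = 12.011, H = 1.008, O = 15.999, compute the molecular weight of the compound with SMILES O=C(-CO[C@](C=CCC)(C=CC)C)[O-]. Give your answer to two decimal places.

Molecular formula: C11H17O3-.
M = 11×12.011 + 17×1.008 + 3×15.999 = 197.25 g/mol.

197.25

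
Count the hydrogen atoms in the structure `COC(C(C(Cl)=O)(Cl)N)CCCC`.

15

Hydrogens are implicit in SMILES; fill each atom to its normal valence:
  3 × C: 2 H each → 6
  2 × C: 3 H each → 6
  2 × C: no H
  2 × Cl: no H
  2 × O: no H
  1 × C: 1 H
  1 × N: 2 H
  Total hydrogens = 15.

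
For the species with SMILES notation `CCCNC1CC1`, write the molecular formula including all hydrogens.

C6H13N

Heavy atoms from the SMILES: 6 C, 1 N.
Implicit hydrogens by atom environment:
  4 × C: 2 H each → 8
  1 × C: 3 H
  1 × C: 1 H
  1 × N: 1 H
  Total hydrogens = 13.
Molecular formula: C6H13N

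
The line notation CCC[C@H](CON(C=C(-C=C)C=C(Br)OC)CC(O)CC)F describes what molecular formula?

Heavy atoms from the SMILES: 1 Br, 16 C, 1 F, 1 N, 3 O.
Implicit hydrogens by atom environment:
  6 × C: 2 H each → 12
  5 × C: 1 H each → 5
  3 × C: 3 H each → 9
  2 × C: no H
  2 × O: no H
  1 × Br: no H
  1 × F: no H
  1 × N: no H
  1 × O: 1 H
  Total hydrogens = 27.
Molecular formula: C16H27BrFNO3

C16H27BrFNO3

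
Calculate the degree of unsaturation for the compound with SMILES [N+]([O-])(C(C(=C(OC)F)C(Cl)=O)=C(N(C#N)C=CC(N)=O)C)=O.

8

Molecular formula from the SMILES: C11H10ClFN4O5.
DoU = (2C + 2 + N − H − X)/2 = (2·11 + 2 + 4 − 10 − 2)/2 = 16/2 = 8.
(Structurally: 0 ring(s) + 8 π bond(s) = 8.)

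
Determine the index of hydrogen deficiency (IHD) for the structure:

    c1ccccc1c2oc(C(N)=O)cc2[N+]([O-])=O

9

Molecular formula from the SMILES: C11H8N2O4.
DoU = (2C + 2 + N − H − X)/2 = (2·11 + 2 + 2 − 8 − 0)/2 = 18/2 = 9.
(Structurally: 2 ring(s) + 7 π bond(s) = 9.)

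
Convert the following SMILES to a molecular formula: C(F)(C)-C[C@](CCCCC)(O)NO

Heavy atoms from the SMILES: 9 C, 1 F, 1 N, 2 O.
Implicit hydrogens by atom environment:
  5 × C: 2 H each → 10
  2 × C: 3 H each → 6
  2 × O: 1 H each → 2
  1 × C: 1 H
  1 × C: no H
  1 × F: no H
  1 × N: 1 H
  Total hydrogens = 20.
Molecular formula: C9H20FNO2

C9H20FNO2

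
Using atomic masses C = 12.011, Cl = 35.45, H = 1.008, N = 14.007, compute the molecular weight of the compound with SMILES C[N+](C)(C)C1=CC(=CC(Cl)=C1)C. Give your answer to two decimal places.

Molecular formula: C10H15ClN+.
M = 10×12.011 + 1×35.45 + 15×1.008 + 1×14.007 = 184.69 g/mol.

184.69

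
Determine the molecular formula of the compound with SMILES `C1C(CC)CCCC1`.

Heavy atoms from the SMILES: 8 C.
Implicit hydrogens by atom environment:
  6 × C: 2 H each → 12
  1 × C: 3 H
  1 × C: 1 H
  Total hydrogens = 16.
Molecular formula: C8H16

C8H16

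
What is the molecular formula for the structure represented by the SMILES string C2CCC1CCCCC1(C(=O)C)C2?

C12H20O

Heavy atoms from the SMILES: 12 C, 1 O.
Implicit hydrogens by atom environment:
  8 × C: 2 H each → 16
  2 × C: no H
  1 × C: 3 H
  1 × C: 1 H
  1 × O: no H
  Total hydrogens = 20.
Molecular formula: C12H20O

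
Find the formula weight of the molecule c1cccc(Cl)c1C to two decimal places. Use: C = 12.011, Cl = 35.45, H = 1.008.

Molecular formula: C7H7Cl.
M = 7×12.011 + 1×35.45 + 7×1.008 = 126.58 g/mol.

126.58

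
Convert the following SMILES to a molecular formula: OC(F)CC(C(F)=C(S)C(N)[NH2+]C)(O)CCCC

C11H23F2N2O2S+

Heavy atoms from the SMILES: 11 C, 2 F, 2 N, 2 O, 1 S.
Implicit hydrogens by atom environment:
  4 × C: 2 H each → 8
  3 × C: no H
  2 × C: 3 H each → 6
  2 × C: 1 H each → 2
  2 × F: no H
  2 × O: 1 H each → 2
  1 × N (charge +1): 2 H
  1 × N: 2 H
  1 × S: 1 H
  Total hydrogens = 23.
Net charge +1.
Molecular formula: C11H23F2N2O2S+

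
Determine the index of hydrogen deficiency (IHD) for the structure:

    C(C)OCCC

0

Molecular formula from the SMILES: C5H12O.
DoU = (2C + 2 + N − H − X)/2 = (2·5 + 2 + 0 − 12 − 0)/2 = 0/2 = 0.
(Structurally: 0 ring(s) + 0 π bond(s) = 0.)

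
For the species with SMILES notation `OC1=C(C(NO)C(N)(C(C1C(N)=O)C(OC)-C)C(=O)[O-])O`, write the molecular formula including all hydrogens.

Heavy atoms from the SMILES: 11 C, 3 N, 7 O.
Implicit hydrogens by atom environment:
  5 × C: no H
  4 × C: 1 H each → 4
  3 × O: 1 H each → 3
  3 × O: no H
  2 × C: 3 H each → 6
  2 × N: 2 H each → 4
  1 × N: 1 H
  1 × O (charge -1): no H
  Total hydrogens = 18.
Net charge -1.
Molecular formula: C11H18N3O7-

C11H18N3O7-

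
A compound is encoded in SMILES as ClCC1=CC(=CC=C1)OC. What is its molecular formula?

C8H9ClO

Heavy atoms from the SMILES: 8 C, 1 Cl, 1 O.
Implicit hydrogens by atom environment:
  4 × C (aromatic): 1 H each → 4
  2 × C (aromatic): no H
  1 × C: 3 H
  1 × C: 2 H
  1 × Cl: no H
  1 × O: no H
  Total hydrogens = 9.
Molecular formula: C8H9ClO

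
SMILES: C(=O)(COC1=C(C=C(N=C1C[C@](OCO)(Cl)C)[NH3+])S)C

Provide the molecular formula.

C12H18ClN2O4S+

Heavy atoms from the SMILES: 12 C, 1 Cl, 2 N, 4 O, 1 S.
Implicit hydrogens by atom environment:
  4 × C (aromatic): no H
  3 × C: 2 H each → 6
  3 × O: no H
  2 × C: 3 H each → 6
  2 × C: no H
  1 × C (aromatic): 1 H
  1 × Cl: no H
  1 × N (charge +1): 3 H
  1 × N (aromatic): no H
  1 × O: 1 H
  1 × S: 1 H
  Total hydrogens = 18.
Net charge +1.
Molecular formula: C12H18ClN2O4S+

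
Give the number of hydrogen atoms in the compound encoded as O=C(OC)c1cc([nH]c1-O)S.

Hydrogens are implicit in SMILES; fill each atom to its normal valence:
  3 × C (aromatic): no H
  2 × O: no H
  1 × C: 3 H
  1 × C (aromatic): 1 H
  1 × C: no H
  1 × N (aromatic): 1 H
  1 × O: 1 H
  1 × S: 1 H
  Total hydrogens = 7.

7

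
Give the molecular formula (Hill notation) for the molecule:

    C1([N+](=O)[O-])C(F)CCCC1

Heavy atoms from the SMILES: 6 C, 1 F, 1 N, 2 O.
Implicit hydrogens by atom environment:
  4 × C: 2 H each → 8
  2 × C: 1 H each → 2
  1 × F: no H
  1 × N (charge +1): no H
  1 × O: no H
  1 × O (charge -1): no H
  Total hydrogens = 10.
Molecular formula: C6H10FNO2

C6H10FNO2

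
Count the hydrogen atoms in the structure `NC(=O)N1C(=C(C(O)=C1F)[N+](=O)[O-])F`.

Hydrogens are implicit in SMILES; fill each atom to its normal valence:
  4 × C (aromatic): no H
  2 × F: no H
  2 × O: no H
  1 × C: no H
  1 × N: 2 H
  1 × N (aromatic): no H
  1 × N (charge +1): no H
  1 × O: 1 H
  1 × O (charge -1): no H
  Total hydrogens = 3.

3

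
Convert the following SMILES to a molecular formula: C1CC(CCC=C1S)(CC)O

C9H16OS

Heavy atoms from the SMILES: 9 C, 1 O, 1 S.
Implicit hydrogens by atom environment:
  5 × C: 2 H each → 10
  2 × C: no H
  1 × C: 3 H
  1 × C: 1 H
  1 × O: 1 H
  1 × S: 1 H
  Total hydrogens = 16.
Molecular formula: C9H16OS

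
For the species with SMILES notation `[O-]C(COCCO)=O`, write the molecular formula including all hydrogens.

C4H7O4-

Heavy atoms from the SMILES: 4 C, 4 O.
Implicit hydrogens by atom environment:
  3 × C: 2 H each → 6
  2 × O: no H
  1 × C: no H
  1 × O: 1 H
  1 × O (charge -1): no H
  Total hydrogens = 7.
Net charge -1.
Molecular formula: C4H7O4-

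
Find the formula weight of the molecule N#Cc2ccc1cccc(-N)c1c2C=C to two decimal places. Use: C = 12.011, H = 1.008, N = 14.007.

194.24

Molecular formula: C13H10N2.
M = 13×12.011 + 10×1.008 + 2×14.007 = 194.24 g/mol.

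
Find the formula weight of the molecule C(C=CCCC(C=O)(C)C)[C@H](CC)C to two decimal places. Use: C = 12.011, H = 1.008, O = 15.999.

196.33

Molecular formula: C13H24O.
M = 13×12.011 + 24×1.008 + 1×15.999 = 196.33 g/mol.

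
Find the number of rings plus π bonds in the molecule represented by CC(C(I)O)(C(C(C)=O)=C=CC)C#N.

5

Molecular formula from the SMILES: C10H12INO2.
DoU = (2C + 2 + N − H − X)/2 = (2·10 + 2 + 1 − 12 − 1)/2 = 10/2 = 5.
(Structurally: 0 ring(s) + 5 π bond(s) = 5.)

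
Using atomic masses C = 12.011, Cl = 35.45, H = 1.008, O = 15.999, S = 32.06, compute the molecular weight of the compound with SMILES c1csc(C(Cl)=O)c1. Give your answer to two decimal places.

146.59

Molecular formula: C5H3ClOS.
M = 5×12.011 + 1×35.45 + 3×1.008 + 1×15.999 + 1×32.06 = 146.59 g/mol.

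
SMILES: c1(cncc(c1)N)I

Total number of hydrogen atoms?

5

Hydrogens are implicit in SMILES; fill each atom to its normal valence:
  3 × C (aromatic): 1 H each → 3
  2 × C (aromatic): no H
  1 × I: no H
  1 × N: 2 H
  1 × N (aromatic): no H
  Total hydrogens = 5.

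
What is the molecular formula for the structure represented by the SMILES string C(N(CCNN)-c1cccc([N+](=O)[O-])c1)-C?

Heavy atoms from the SMILES: 10 C, 4 N, 2 O.
Implicit hydrogens by atom environment:
  4 × C (aromatic): 1 H each → 4
  3 × C: 2 H each → 6
  2 × C (aromatic): no H
  1 × C: 3 H
  1 × N: 2 H
  1 × N: 1 H
  1 × N: no H
  1 × N (charge +1): no H
  1 × O: no H
  1 × O (charge -1): no H
  Total hydrogens = 16.
Molecular formula: C10H16N4O2

C10H16N4O2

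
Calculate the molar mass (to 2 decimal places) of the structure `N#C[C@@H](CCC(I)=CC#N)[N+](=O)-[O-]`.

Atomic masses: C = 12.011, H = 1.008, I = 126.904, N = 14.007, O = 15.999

291.05

Molecular formula: C7H6IN3O2.
M = 7×12.011 + 6×1.008 + 1×126.904 + 3×14.007 + 2×15.999 = 291.05 g/mol.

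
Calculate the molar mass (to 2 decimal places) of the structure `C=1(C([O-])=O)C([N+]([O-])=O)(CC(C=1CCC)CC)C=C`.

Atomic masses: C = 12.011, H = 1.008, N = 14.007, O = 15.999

252.29

Molecular formula: C13H18NO4-.
M = 13×12.011 + 18×1.008 + 1×14.007 + 4×15.999 = 252.29 g/mol.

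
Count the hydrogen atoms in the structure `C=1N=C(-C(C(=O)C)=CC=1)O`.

Hydrogens are implicit in SMILES; fill each atom to its normal valence:
  3 × C (aromatic): 1 H each → 3
  2 × C (aromatic): no H
  1 × C: 3 H
  1 × C: no H
  1 × N (aromatic): no H
  1 × O: 1 H
  1 × O: no H
  Total hydrogens = 7.

7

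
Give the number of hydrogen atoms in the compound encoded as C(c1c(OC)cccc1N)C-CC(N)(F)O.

Hydrogens are implicit in SMILES; fill each atom to its normal valence:
  3 × C: 2 H each → 6
  3 × C (aromatic): 1 H each → 3
  3 × C (aromatic): no H
  2 × N: 2 H each → 4
  1 × C: 3 H
  1 × C: no H
  1 × F: no H
  1 × O: 1 H
  1 × O: no H
  Total hydrogens = 17.

17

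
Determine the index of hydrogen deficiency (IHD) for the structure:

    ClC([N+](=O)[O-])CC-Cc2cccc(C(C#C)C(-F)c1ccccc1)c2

11

Molecular formula from the SMILES: C20H19ClFNO2.
DoU = (2C + 2 + N − H − X)/2 = (2·20 + 2 + 1 − 19 − 2)/2 = 22/2 = 11.
(Structurally: 2 ring(s) + 9 π bond(s) = 11.)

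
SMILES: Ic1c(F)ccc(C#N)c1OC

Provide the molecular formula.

C8H5FINO

Heavy atoms from the SMILES: 8 C, 1 F, 1 I, 1 N, 1 O.
Implicit hydrogens by atom environment:
  4 × C (aromatic): no H
  2 × C (aromatic): 1 H each → 2
  1 × C: 3 H
  1 × C: no H
  1 × F: no H
  1 × I: no H
  1 × N: no H
  1 × O: no H
  Total hydrogens = 5.
Molecular formula: C8H5FINO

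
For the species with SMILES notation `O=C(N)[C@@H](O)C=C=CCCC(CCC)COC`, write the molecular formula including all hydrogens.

C13H23NO3

Heavy atoms from the SMILES: 13 C, 1 N, 3 O.
Implicit hydrogens by atom environment:
  5 × C: 2 H each → 10
  4 × C: 1 H each → 4
  2 × C: 3 H each → 6
  2 × C: no H
  2 × O: no H
  1 × N: 2 H
  1 × O: 1 H
  Total hydrogens = 23.
Molecular formula: C13H23NO3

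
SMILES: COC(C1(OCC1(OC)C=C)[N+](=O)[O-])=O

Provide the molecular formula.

C8H11NO6

Heavy atoms from the SMILES: 8 C, 1 N, 6 O.
Implicit hydrogens by atom environment:
  5 × O: no H
  3 × C: no H
  2 × C: 3 H each → 6
  2 × C: 2 H each → 4
  1 × C: 1 H
  1 × N (charge +1): no H
  1 × O (charge -1): no H
  Total hydrogens = 11.
Molecular formula: C8H11NO6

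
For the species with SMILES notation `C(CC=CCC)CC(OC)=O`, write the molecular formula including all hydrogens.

Heavy atoms from the SMILES: 9 C, 2 O.
Implicit hydrogens by atom environment:
  4 × C: 2 H each → 8
  2 × C: 3 H each → 6
  2 × C: 1 H each → 2
  2 × O: no H
  1 × C: no H
  Total hydrogens = 16.
Molecular formula: C9H16O2

C9H16O2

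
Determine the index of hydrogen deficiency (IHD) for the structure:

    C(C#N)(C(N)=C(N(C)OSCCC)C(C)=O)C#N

Molecular formula from the SMILES: C11H16N4O2S.
DoU = (2C + 2 + N − H − X)/2 = (2·11 + 2 + 4 − 16 − 0)/2 = 12/2 = 6.
(Structurally: 0 ring(s) + 6 π bond(s) = 6.)

6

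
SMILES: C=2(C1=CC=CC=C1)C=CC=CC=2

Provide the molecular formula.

Heavy atoms from the SMILES: 12 C.
Implicit hydrogens by atom environment:
  10 × C (aromatic): 1 H each → 10
  2 × C (aromatic): no H
  Total hydrogens = 10.
Molecular formula: C12H10

C12H10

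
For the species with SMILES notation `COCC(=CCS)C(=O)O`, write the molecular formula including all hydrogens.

Heavy atoms from the SMILES: 6 C, 3 O, 1 S.
Implicit hydrogens by atom environment:
  2 × C: 2 H each → 4
  2 × C: no H
  2 × O: no H
  1 × C: 3 H
  1 × C: 1 H
  1 × O: 1 H
  1 × S: 1 H
  Total hydrogens = 10.
Molecular formula: C6H10O3S

C6H10O3S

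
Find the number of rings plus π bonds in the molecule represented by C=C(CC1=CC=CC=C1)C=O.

Molecular formula from the SMILES: C10H10O.
DoU = (2C + 2 + N − H − X)/2 = (2·10 + 2 + 0 − 10 − 0)/2 = 12/2 = 6.
(Structurally: 1 ring(s) + 5 π bond(s) = 6.)

6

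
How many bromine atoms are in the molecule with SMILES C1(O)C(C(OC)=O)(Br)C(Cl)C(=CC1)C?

1

The symbol for bromine appears 1 time in the SMILES.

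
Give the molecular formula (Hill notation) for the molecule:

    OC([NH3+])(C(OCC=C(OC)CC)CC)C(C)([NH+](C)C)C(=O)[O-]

C15H31N2O5+

Heavy atoms from the SMILES: 15 C, 2 N, 5 O.
Implicit hydrogens by atom environment:
  6 × C: 3 H each → 18
  4 × C: no H
  3 × C: 2 H each → 6
  3 × O: no H
  2 × C: 1 H each → 2
  1 × N (charge +1): 3 H
  1 × N (charge +1): 1 H
  1 × O: 1 H
  1 × O (charge -1): no H
  Total hydrogens = 31.
Net charge +1.
Molecular formula: C15H31N2O5+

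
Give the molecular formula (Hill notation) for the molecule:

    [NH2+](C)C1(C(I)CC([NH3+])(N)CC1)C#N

[C8H17IN4]2+

Heavy atoms from the SMILES: 8 C, 1 I, 4 N.
Implicit hydrogens by atom environment:
  3 × C: 2 H each → 6
  3 × C: no H
  1 × C: 3 H
  1 × C: 1 H
  1 × I: no H
  1 × N (charge +1): 3 H
  1 × N: 2 H
  1 × N (charge +1): 2 H
  1 × N: no H
  Total hydrogens = 17.
Net charge +2.
Molecular formula: [C8H17IN4]2+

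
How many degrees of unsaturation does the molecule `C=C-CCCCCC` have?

Molecular formula from the SMILES: C8H16.
DoU = (2C + 2 + N − H − X)/2 = (2·8 + 2 + 0 − 16 − 0)/2 = 2/2 = 1.
(Structurally: 0 ring(s) + 1 π bond(s) = 1.)

1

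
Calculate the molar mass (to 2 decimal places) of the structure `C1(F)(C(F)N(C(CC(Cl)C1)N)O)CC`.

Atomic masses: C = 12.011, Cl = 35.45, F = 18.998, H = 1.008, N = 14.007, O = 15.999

228.67

Molecular formula: C8H15ClF2N2O.
M = 8×12.011 + 1×35.45 + 2×18.998 + 15×1.008 + 2×14.007 + 1×15.999 = 228.67 g/mol.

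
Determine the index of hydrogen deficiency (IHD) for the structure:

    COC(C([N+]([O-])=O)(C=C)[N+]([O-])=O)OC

Molecular formula from the SMILES: C6H10N2O6.
DoU = (2C + 2 + N − H − X)/2 = (2·6 + 2 + 2 − 10 − 0)/2 = 6/2 = 3.
(Structurally: 0 ring(s) + 3 π bond(s) = 3.)

3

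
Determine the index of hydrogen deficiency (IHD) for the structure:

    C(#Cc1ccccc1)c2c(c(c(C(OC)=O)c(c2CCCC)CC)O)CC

11

Molecular formula from the SMILES: C24H28O3.
DoU = (2C + 2 + N − H − X)/2 = (2·24 + 2 + 0 − 28 − 0)/2 = 22/2 = 11.
(Structurally: 2 ring(s) + 9 π bond(s) = 11.)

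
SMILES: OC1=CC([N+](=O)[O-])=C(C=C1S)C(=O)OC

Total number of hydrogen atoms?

Hydrogens are implicit in SMILES; fill each atom to its normal valence:
  4 × C (aromatic): no H
  3 × O: no H
  2 × C (aromatic): 1 H each → 2
  1 × C: 3 H
  1 × C: no H
  1 × N (charge +1): no H
  1 × O: 1 H
  1 × O (charge -1): no H
  1 × S: 1 H
  Total hydrogens = 7.

7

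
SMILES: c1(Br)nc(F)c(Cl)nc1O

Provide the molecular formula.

Heavy atoms from the SMILES: 1 Br, 4 C, 1 Cl, 1 F, 2 N, 1 O.
Implicit hydrogens by atom environment:
  4 × C (aromatic): no H
  2 × N (aromatic): no H
  1 × Br: no H
  1 × Cl: no H
  1 × F: no H
  1 × O: 1 H
  Total hydrogens = 1.
Molecular formula: C4HBrClFN2O

C4HBrClFN2O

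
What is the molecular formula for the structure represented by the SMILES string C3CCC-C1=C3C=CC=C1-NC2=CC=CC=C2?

C16H17N

Heavy atoms from the SMILES: 16 C, 1 N.
Implicit hydrogens by atom environment:
  8 × C (aromatic): 1 H each → 8
  4 × C: 2 H each → 8
  4 × C (aromatic): no H
  1 × N: 1 H
  Total hydrogens = 17.
Molecular formula: C16H17N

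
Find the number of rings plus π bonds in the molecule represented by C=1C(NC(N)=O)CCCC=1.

Molecular formula from the SMILES: C7H12N2O.
DoU = (2C + 2 + N − H − X)/2 = (2·7 + 2 + 2 − 12 − 0)/2 = 6/2 = 3.
(Structurally: 1 ring(s) + 2 π bond(s) = 3.)

3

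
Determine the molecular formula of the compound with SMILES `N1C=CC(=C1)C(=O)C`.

Heavy atoms from the SMILES: 6 C, 1 N, 1 O.
Implicit hydrogens by atom environment:
  3 × C (aromatic): 1 H each → 3
  1 × C: 3 H
  1 × C (aromatic): no H
  1 × C: no H
  1 × N (aromatic): 1 H
  1 × O: no H
  Total hydrogens = 7.
Molecular formula: C6H7NO

C6H7NO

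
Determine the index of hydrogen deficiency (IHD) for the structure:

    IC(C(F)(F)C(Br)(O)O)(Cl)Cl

0

Molecular formula from the SMILES: C3H2BrCl2F2IO2.
DoU = (2C + 2 + N − H − X)/2 = (2·3 + 2 + 0 − 2 − 6)/2 = 0/2 = 0.
(Structurally: 0 ring(s) + 0 π bond(s) = 0.)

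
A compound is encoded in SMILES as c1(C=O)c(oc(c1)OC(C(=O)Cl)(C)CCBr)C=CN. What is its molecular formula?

Heavy atoms from the SMILES: 1 Br, 12 C, 1 Cl, 1 N, 4 O.
Implicit hydrogens by atom environment:
  3 × C: 1 H each → 3
  3 × C (aromatic): no H
  3 × O: no H
  2 × C: 2 H each → 4
  2 × C: no H
  1 × Br: no H
  1 × C: 3 H
  1 × C (aromatic): 1 H
  1 × Cl: no H
  1 × N: 2 H
  1 × O (aromatic): no H
  Total hydrogens = 13.
Molecular formula: C12H13BrClNO4

C12H13BrClNO4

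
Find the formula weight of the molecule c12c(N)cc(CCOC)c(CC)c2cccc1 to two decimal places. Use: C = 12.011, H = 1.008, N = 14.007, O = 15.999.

229.32

Molecular formula: C15H19NO.
M = 15×12.011 + 19×1.008 + 1×14.007 + 1×15.999 = 229.32 g/mol.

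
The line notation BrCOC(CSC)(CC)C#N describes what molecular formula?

Heavy atoms from the SMILES: 1 Br, 7 C, 1 N, 1 O, 1 S.
Implicit hydrogens by atom environment:
  3 × C: 2 H each → 6
  2 × C: 3 H each → 6
  2 × C: no H
  1 × Br: no H
  1 × N: no H
  1 × O: no H
  1 × S: no H
  Total hydrogens = 12.
Molecular formula: C7H12BrNOS

C7H12BrNOS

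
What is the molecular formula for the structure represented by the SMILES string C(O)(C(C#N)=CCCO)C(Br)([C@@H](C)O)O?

Heavy atoms from the SMILES: 1 Br, 9 C, 1 N, 4 O.
Implicit hydrogens by atom environment:
  4 × O: 1 H each → 4
  3 × C: 1 H each → 3
  3 × C: no H
  2 × C: 2 H each → 4
  1 × Br: no H
  1 × C: 3 H
  1 × N: no H
  Total hydrogens = 14.
Molecular formula: C9H14BrNO4

C9H14BrNO4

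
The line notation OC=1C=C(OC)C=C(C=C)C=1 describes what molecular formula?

Heavy atoms from the SMILES: 9 C, 2 O.
Implicit hydrogens by atom environment:
  3 × C (aromatic): 1 H each → 3
  3 × C (aromatic): no H
  1 × C: 3 H
  1 × C: 2 H
  1 × C: 1 H
  1 × O: 1 H
  1 × O: no H
  Total hydrogens = 10.
Molecular formula: C9H10O2

C9H10O2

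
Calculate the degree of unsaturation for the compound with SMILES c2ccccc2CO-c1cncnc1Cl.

Molecular formula from the SMILES: C11H9ClN2O.
DoU = (2C + 2 + N − H − X)/2 = (2·11 + 2 + 2 − 9 − 1)/2 = 16/2 = 8.
(Structurally: 2 ring(s) + 6 π bond(s) = 8.)

8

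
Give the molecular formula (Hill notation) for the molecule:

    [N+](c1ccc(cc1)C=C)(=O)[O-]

C8H7NO2

Heavy atoms from the SMILES: 8 C, 1 N, 2 O.
Implicit hydrogens by atom environment:
  4 × C (aromatic): 1 H each → 4
  2 × C (aromatic): no H
  1 × C: 2 H
  1 × C: 1 H
  1 × N (charge +1): no H
  1 × O: no H
  1 × O (charge -1): no H
  Total hydrogens = 7.
Molecular formula: C8H7NO2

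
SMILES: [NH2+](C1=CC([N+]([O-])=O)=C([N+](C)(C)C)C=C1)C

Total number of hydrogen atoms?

Hydrogens are implicit in SMILES; fill each atom to its normal valence:
  4 × C: 3 H each → 12
  3 × C (aromatic): 1 H each → 3
  3 × C (aromatic): no H
  2 × N (charge +1): no H
  1 × N (charge +1): 2 H
  1 × O: no H
  1 × O (charge -1): no H
  Total hydrogens = 17.

17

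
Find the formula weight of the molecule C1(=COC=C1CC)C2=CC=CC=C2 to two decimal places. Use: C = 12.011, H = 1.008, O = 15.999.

172.23

Molecular formula: C12H12O.
M = 12×12.011 + 12×1.008 + 1×15.999 = 172.23 g/mol.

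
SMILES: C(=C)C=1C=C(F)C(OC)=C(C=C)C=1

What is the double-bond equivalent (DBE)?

Molecular formula from the SMILES: C11H11FO.
DoU = (2C + 2 + N − H − X)/2 = (2·11 + 2 + 0 − 11 − 1)/2 = 12/2 = 6.
(Structurally: 1 ring(s) + 5 π bond(s) = 6.)

6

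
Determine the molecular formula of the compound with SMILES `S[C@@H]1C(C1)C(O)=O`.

C4H6O2S

Heavy atoms from the SMILES: 4 C, 2 O, 1 S.
Implicit hydrogens by atom environment:
  2 × C: 1 H each → 2
  1 × C: 2 H
  1 × C: no H
  1 × O: 1 H
  1 × O: no H
  1 × S: 1 H
  Total hydrogens = 6.
Molecular formula: C4H6O2S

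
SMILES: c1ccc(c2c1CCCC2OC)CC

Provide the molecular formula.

C13H18O

Heavy atoms from the SMILES: 13 C, 1 O.
Implicit hydrogens by atom environment:
  4 × C: 2 H each → 8
  3 × C (aromatic): 1 H each → 3
  3 × C (aromatic): no H
  2 × C: 3 H each → 6
  1 × C: 1 H
  1 × O: no H
  Total hydrogens = 18.
Molecular formula: C13H18O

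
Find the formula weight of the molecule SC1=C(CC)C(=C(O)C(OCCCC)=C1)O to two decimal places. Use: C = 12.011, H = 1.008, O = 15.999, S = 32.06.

Molecular formula: C12H18O3S.
M = 12×12.011 + 18×1.008 + 3×15.999 + 1×32.06 = 242.33 g/mol.

242.33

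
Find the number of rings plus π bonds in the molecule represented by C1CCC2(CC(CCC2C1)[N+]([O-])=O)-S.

3

Molecular formula from the SMILES: C10H17NO2S.
DoU = (2C + 2 + N − H − X)/2 = (2·10 + 2 + 1 − 17 − 0)/2 = 6/2 = 3.
(Structurally: 2 ring(s) + 1 π bond(s) = 3.)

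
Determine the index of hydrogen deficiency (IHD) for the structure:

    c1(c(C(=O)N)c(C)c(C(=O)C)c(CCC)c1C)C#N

8

Molecular formula from the SMILES: C15H18N2O2.
DoU = (2C + 2 + N − H − X)/2 = (2·15 + 2 + 2 − 18 − 0)/2 = 16/2 = 8.
(Structurally: 1 ring(s) + 7 π bond(s) = 8.)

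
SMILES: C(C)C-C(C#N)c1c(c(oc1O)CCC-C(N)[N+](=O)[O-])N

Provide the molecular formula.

Heavy atoms from the SMILES: 13 C, 4 N, 4 O.
Implicit hydrogens by atom environment:
  5 × C: 2 H each → 10
  4 × C (aromatic): no H
  2 × C: 1 H each → 2
  2 × N: 2 H each → 4
  1 × C: 3 H
  1 × C: no H
  1 × N (charge +1): no H
  1 × N: no H
  1 × O: 1 H
  1 × O (aromatic): no H
  1 × O: no H
  1 × O (charge -1): no H
  Total hydrogens = 20.
Molecular formula: C13H20N4O4

C13H20N4O4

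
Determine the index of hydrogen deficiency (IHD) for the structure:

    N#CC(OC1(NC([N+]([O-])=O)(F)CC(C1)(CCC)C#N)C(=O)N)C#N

Molecular formula from the SMILES: C13H15FN6O4.
DoU = (2C + 2 + N − H − X)/2 = (2·13 + 2 + 6 − 15 − 1)/2 = 18/2 = 9.
(Structurally: 1 ring(s) + 8 π bond(s) = 9.)

9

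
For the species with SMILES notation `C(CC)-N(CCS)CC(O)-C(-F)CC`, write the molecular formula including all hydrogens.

C10H22FNOS

Heavy atoms from the SMILES: 10 C, 1 F, 1 N, 1 O, 1 S.
Implicit hydrogens by atom environment:
  6 × C: 2 H each → 12
  2 × C: 3 H each → 6
  2 × C: 1 H each → 2
  1 × F: no H
  1 × N: no H
  1 × O: 1 H
  1 × S: 1 H
  Total hydrogens = 22.
Molecular formula: C10H22FNOS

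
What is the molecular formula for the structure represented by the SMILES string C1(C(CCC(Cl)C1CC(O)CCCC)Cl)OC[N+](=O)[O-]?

C13H23Cl2NO4

Heavy atoms from the SMILES: 13 C, 2 Cl, 1 N, 4 O.
Implicit hydrogens by atom environment:
  7 × C: 2 H each → 14
  5 × C: 1 H each → 5
  2 × Cl: no H
  2 × O: no H
  1 × C: 3 H
  1 × N (charge +1): no H
  1 × O: 1 H
  1 × O (charge -1): no H
  Total hydrogens = 23.
Molecular formula: C13H23Cl2NO4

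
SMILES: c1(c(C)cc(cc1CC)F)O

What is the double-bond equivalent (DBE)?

Molecular formula from the SMILES: C9H11FO.
DoU = (2C + 2 + N − H − X)/2 = (2·9 + 2 + 0 − 11 − 1)/2 = 8/2 = 4.
(Structurally: 1 ring(s) + 3 π bond(s) = 4.)

4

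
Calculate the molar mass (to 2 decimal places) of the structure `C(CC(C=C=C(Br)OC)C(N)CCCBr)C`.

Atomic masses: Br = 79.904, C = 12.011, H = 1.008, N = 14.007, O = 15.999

355.11

Molecular formula: C12H21Br2NO.
M = 2×79.904 + 12×12.011 + 21×1.008 + 1×14.007 + 1×15.999 = 355.11 g/mol.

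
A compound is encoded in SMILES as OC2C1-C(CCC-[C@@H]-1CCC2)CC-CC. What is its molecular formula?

C14H26O

Heavy atoms from the SMILES: 14 C, 1 O.
Implicit hydrogens by atom environment:
  9 × C: 2 H each → 18
  4 × C: 1 H each → 4
  1 × C: 3 H
  1 × O: 1 H
  Total hydrogens = 26.
Molecular formula: C14H26O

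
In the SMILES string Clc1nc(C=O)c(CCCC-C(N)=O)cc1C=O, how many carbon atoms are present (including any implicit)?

The symbol for carbon appears 12 times in the SMILES. Lowercase c denotes aromatic carbon and counts toward C.

12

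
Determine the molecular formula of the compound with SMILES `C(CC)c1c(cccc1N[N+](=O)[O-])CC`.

C11H16N2O2

Heavy atoms from the SMILES: 11 C, 2 N, 2 O.
Implicit hydrogens by atom environment:
  3 × C: 2 H each → 6
  3 × C (aromatic): 1 H each → 3
  3 × C (aromatic): no H
  2 × C: 3 H each → 6
  1 × N: 1 H
  1 × N (charge +1): no H
  1 × O: no H
  1 × O (charge -1): no H
  Total hydrogens = 16.
Molecular formula: C11H16N2O2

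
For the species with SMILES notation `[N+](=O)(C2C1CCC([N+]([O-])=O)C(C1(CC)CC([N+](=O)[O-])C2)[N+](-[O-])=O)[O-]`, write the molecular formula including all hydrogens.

C12H18N4O8

Heavy atoms from the SMILES: 12 C, 4 N, 8 O.
Implicit hydrogens by atom environment:
  5 × C: 2 H each → 10
  5 × C: 1 H each → 5
  4 × N (charge +1): no H
  4 × O: no H
  4 × O (charge -1): no H
  1 × C: 3 H
  1 × C: no H
  Total hydrogens = 18.
Molecular formula: C12H18N4O8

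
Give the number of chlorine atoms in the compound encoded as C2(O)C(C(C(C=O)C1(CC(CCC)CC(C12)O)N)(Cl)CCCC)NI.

1

The symbol for chlorine appears 1 time in the SMILES.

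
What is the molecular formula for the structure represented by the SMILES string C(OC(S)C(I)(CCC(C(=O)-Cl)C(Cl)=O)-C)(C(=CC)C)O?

C13H19Cl2IO4S

Heavy atoms from the SMILES: 13 C, 2 Cl, 1 I, 4 O, 1 S.
Implicit hydrogens by atom environment:
  4 × C: 1 H each → 4
  4 × C: no H
  3 × C: 3 H each → 9
  3 × O: no H
  2 × C: 2 H each → 4
  2 × Cl: no H
  1 × I: no H
  1 × O: 1 H
  1 × S: 1 H
  Total hydrogens = 19.
Molecular formula: C13H19Cl2IO4S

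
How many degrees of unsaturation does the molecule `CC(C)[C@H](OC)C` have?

0

Molecular formula from the SMILES: C6H14O.
DoU = (2C + 2 + N − H − X)/2 = (2·6 + 2 + 0 − 14 − 0)/2 = 0/2 = 0.
(Structurally: 0 ring(s) + 0 π bond(s) = 0.)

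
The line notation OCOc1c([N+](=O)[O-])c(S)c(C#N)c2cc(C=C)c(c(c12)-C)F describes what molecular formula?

C15H11FN2O4S

Heavy atoms from the SMILES: 15 C, 1 F, 2 N, 4 O, 1 S.
Implicit hydrogens by atom environment:
  9 × C (aromatic): no H
  2 × C: 2 H each → 4
  2 × O: no H
  1 × C: 3 H
  1 × C (aromatic): 1 H
  1 × C: 1 H
  1 × C: no H
  1 × F: no H
  1 × N (charge +1): no H
  1 × N: no H
  1 × O: 1 H
  1 × O (charge -1): no H
  1 × S: 1 H
  Total hydrogens = 11.
Molecular formula: C15H11FN2O4S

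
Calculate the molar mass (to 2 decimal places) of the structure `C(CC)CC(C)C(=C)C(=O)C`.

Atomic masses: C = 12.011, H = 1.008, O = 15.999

Molecular formula: C10H18O.
M = 10×12.011 + 18×1.008 + 1×15.999 = 154.25 g/mol.

154.25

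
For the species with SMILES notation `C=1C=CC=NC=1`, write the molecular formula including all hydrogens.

C5H5N

Heavy atoms from the SMILES: 5 C, 1 N.
Implicit hydrogens by atom environment:
  5 × C (aromatic): 1 H each → 5
  1 × N (aromatic): no H
  Total hydrogens = 5.
Molecular formula: C5H5N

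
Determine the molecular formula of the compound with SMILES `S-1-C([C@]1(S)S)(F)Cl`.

Heavy atoms from the SMILES: 2 C, 1 Cl, 1 F, 3 S.
Implicit hydrogens by atom environment:
  2 × C: no H
  2 × S: 1 H each → 2
  1 × Cl: no H
  1 × F: no H
  1 × S: no H
  Total hydrogens = 2.
Molecular formula: C2H2ClFS3

C2H2ClFS3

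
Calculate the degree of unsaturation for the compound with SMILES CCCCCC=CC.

Molecular formula from the SMILES: C8H16.
DoU = (2C + 2 + N − H − X)/2 = (2·8 + 2 + 0 − 16 − 0)/2 = 2/2 = 1.
(Structurally: 0 ring(s) + 1 π bond(s) = 1.)

1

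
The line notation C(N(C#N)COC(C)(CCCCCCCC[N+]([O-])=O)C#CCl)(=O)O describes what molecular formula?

C15H22ClN3O5

Heavy atoms from the SMILES: 15 C, 1 Cl, 3 N, 5 O.
Implicit hydrogens by atom environment:
  9 × C: 2 H each → 18
  5 × C: no H
  3 × O: no H
  2 × N: no H
  1 × C: 3 H
  1 × Cl: no H
  1 × N (charge +1): no H
  1 × O: 1 H
  1 × O (charge -1): no H
  Total hydrogens = 22.
Molecular formula: C15H22ClN3O5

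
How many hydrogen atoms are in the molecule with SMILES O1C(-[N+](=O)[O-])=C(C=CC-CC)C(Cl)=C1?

Hydrogens are implicit in SMILES; fill each atom to its normal valence:
  3 × C (aromatic): no H
  2 × C: 2 H each → 4
  2 × C: 1 H each → 2
  1 × C: 3 H
  1 × C (aromatic): 1 H
  1 × Cl: no H
  1 × N (charge +1): no H
  1 × O (aromatic): no H
  1 × O: no H
  1 × O (charge -1): no H
  Total hydrogens = 10.

10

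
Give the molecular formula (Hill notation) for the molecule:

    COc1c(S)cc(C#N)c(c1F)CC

Heavy atoms from the SMILES: 10 C, 1 F, 1 N, 1 O, 1 S.
Implicit hydrogens by atom environment:
  5 × C (aromatic): no H
  2 × C: 3 H each → 6
  1 × C: 2 H
  1 × C (aromatic): 1 H
  1 × C: no H
  1 × F: no H
  1 × N: no H
  1 × O: no H
  1 × S: 1 H
  Total hydrogens = 10.
Molecular formula: C10H10FNOS

C10H10FNOS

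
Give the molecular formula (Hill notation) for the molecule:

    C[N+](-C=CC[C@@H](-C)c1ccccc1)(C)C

C14H22N+

Heavy atoms from the SMILES: 14 C, 1 N.
Implicit hydrogens by atom environment:
  5 × C (aromatic): 1 H each → 5
  4 × C: 3 H each → 12
  3 × C: 1 H each → 3
  1 × C: 2 H
  1 × C (aromatic): no H
  1 × N (charge +1): no H
  Total hydrogens = 22.
Net charge +1.
Molecular formula: C14H22N+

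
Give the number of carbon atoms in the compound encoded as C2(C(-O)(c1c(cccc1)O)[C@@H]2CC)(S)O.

The symbol for carbon appears 11 times in the SMILES. Lowercase c denotes aromatic carbon and counts toward C.

11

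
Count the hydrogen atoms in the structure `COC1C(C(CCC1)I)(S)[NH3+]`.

Hydrogens are implicit in SMILES; fill each atom to its normal valence:
  3 × C: 2 H each → 6
  2 × C: 1 H each → 2
  1 × C: 3 H
  1 × C: no H
  1 × I: no H
  1 × N (charge +1): 3 H
  1 × O: no H
  1 × S: 1 H
  Total hydrogens = 15.

15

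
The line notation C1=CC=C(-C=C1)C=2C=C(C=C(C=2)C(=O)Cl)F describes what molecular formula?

Heavy atoms from the SMILES: 13 C, 1 Cl, 1 F, 1 O.
Implicit hydrogens by atom environment:
  8 × C (aromatic): 1 H each → 8
  4 × C (aromatic): no H
  1 × C: no H
  1 × Cl: no H
  1 × F: no H
  1 × O: no H
  Total hydrogens = 8.
Molecular formula: C13H8ClFO

C13H8ClFO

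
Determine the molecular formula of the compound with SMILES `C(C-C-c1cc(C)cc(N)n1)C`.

Heavy atoms from the SMILES: 10 C, 2 N.
Implicit hydrogens by atom environment:
  3 × C: 2 H each → 6
  3 × C (aromatic): no H
  2 × C: 3 H each → 6
  2 × C (aromatic): 1 H each → 2
  1 × N: 2 H
  1 × N (aromatic): no H
  Total hydrogens = 16.
Molecular formula: C10H16N2

C10H16N2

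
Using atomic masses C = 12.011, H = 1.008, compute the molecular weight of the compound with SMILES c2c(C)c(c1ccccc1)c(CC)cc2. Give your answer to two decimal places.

Molecular formula: C15H16.
M = 15×12.011 + 16×1.008 = 196.29 g/mol.

196.29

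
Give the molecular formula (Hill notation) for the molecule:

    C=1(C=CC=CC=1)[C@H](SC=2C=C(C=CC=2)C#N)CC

Heavy atoms from the SMILES: 16 C, 1 N, 1 S.
Implicit hydrogens by atom environment:
  9 × C (aromatic): 1 H each → 9
  3 × C (aromatic): no H
  1 × C: 3 H
  1 × C: 2 H
  1 × C: 1 H
  1 × C: no H
  1 × N: no H
  1 × S: no H
  Total hydrogens = 15.
Molecular formula: C16H15NS

C16H15NS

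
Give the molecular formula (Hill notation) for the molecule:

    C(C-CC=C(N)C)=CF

Heavy atoms from the SMILES: 7 C, 1 F, 1 N.
Implicit hydrogens by atom environment:
  3 × C: 1 H each → 3
  2 × C: 2 H each → 4
  1 × C: 3 H
  1 × C: no H
  1 × F: no H
  1 × N: 2 H
  Total hydrogens = 12.
Molecular formula: C7H12FN

C7H12FN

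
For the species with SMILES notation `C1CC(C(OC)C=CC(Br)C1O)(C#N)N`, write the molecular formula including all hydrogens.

Heavy atoms from the SMILES: 1 Br, 10 C, 2 N, 2 O.
Implicit hydrogens by atom environment:
  5 × C: 1 H each → 5
  2 × C: 2 H each → 4
  2 × C: no H
  1 × Br: no H
  1 × C: 3 H
  1 × N: 2 H
  1 × N: no H
  1 × O: 1 H
  1 × O: no H
  Total hydrogens = 15.
Molecular formula: C10H15BrN2O2

C10H15BrN2O2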